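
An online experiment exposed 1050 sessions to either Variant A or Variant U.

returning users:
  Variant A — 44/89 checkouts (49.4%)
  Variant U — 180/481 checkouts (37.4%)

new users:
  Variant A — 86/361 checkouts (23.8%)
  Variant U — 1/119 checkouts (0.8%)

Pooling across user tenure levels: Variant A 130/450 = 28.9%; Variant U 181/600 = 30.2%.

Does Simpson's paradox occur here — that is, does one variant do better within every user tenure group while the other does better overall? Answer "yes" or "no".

Within each user tenure level (returning users 49.4% vs 37.4%; new users 23.8% vs 0.8%), Variant A has the higher rate every time. Pooled: 28.9% vs 30.2% — Variant U has the higher rate overall. The two comparisons disagree.

yes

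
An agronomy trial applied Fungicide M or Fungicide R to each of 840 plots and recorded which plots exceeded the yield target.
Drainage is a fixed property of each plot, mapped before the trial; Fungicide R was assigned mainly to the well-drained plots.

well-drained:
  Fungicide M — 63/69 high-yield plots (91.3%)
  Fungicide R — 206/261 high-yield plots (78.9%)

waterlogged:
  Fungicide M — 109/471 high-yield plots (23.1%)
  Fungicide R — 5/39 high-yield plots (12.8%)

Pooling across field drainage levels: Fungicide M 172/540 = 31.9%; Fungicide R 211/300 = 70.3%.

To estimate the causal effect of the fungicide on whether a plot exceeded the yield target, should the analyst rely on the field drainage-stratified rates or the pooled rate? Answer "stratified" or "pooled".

stratified

Fungicide M is higher inside every field drainage stratum but Fungicide R is higher in aggregate. Whether to stratify depends on how field drainage relates to the fungicide.
The imbalance in field drainage arose from how plots were allocated, not from anything the fungicide did; and field drainage independently affects the outcome. The pooled gap is confounded — condition on field drainage.
Within each level — well-drained: 91.3% vs 78.9%; waterlogged: 23.1% vs 12.8% — Fungicide M is higher every time.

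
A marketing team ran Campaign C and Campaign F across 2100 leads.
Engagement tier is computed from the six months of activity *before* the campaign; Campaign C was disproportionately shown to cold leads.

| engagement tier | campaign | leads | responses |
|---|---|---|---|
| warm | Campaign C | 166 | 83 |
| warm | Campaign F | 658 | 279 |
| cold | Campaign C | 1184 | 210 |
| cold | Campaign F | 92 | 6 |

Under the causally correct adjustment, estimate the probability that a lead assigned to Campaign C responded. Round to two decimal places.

0.30

Engagement tier satisfies the back-door criterion: it is not a descendant of the campaign, and it blocks the spurious path from campaign to outcome. Adjusting for it (i.e., using the within-engagement tier rates) gives the causal effect.
Standardising Campaign C to the population engagement tier mix: 0.392·83/166 + 0.608·210/1184 = 0.304.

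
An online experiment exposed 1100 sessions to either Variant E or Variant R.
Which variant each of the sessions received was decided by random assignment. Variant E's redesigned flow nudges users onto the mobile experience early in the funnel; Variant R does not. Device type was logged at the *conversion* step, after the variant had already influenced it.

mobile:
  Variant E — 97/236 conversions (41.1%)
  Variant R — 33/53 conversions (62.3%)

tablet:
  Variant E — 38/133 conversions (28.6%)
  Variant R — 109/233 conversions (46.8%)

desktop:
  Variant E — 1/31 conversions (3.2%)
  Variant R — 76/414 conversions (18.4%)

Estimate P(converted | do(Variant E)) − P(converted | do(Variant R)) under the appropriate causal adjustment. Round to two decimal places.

Variant R is higher inside every device type stratum but Variant E is higher in aggregate. Whether to stratify depends on how device type relates to the variant.
Because the variant influences device type, device type is a post-treatment mediator, not a confounder. Stratifying on it would bias the estimate; the causal effect is the crude pooled difference.
The causal difference is the pooled difference: 0.340 − 0.311 = +0.029.

+0.03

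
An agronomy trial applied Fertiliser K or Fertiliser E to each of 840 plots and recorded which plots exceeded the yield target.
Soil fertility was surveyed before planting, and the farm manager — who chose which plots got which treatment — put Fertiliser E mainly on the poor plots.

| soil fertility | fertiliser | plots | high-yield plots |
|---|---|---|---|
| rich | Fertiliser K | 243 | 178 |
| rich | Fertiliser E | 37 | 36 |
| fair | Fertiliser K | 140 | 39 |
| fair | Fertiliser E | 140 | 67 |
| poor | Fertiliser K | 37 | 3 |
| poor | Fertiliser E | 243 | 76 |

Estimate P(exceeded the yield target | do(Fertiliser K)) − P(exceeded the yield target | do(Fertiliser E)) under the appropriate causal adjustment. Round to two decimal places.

-0.22

The soil fertility-specific comparison favours Fertiliser E throughout, but the pooled figures favour Fertiliser K. The question is whether to condition on soil fertility.
Since soil fertility is a pre-existing factor (not a product of the fertiliser) and it affects the outcome on its own, it is a confounder. The stratified rates, not the pooled rate, identify the causal effect.
Adjusting over the population distribution of soil fertility: 0.333·(0.733−0.973) + 0.333·(0.279−0.479) + 0.333·(0.081−0.313) = -0.224.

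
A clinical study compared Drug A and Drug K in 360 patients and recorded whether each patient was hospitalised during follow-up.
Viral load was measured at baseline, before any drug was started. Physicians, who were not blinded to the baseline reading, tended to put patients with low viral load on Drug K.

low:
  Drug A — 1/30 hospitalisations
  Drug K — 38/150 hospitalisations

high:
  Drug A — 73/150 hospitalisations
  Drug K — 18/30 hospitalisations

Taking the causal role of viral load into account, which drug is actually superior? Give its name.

Drug A

The stratified and pooled comparisons disagree (Drug A wins within each viral load; Drug K wins overall), so the answer turns on the causal role of viral load.
Nothing the drug does changes viral load; the imbalance is an allocation artefact. With viral load also predicting the outcome, the pooled figure is confounded, and the within-stratum comparison is the causal one.
Within each level — low: 3.3% vs 25.3%; high: 48.7% vs 60.0% — Drug A is lower every time.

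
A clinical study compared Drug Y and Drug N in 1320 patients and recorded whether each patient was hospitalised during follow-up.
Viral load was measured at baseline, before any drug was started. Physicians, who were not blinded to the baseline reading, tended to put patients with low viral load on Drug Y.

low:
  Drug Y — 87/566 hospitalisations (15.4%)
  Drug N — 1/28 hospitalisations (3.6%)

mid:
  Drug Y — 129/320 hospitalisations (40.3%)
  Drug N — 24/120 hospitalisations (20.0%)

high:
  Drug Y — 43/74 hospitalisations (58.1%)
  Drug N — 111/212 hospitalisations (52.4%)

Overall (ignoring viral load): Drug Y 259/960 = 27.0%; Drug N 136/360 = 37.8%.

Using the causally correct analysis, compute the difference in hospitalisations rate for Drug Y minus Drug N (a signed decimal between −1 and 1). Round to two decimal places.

+0.13

Within every viral load level Drug N has the lower rate, yet pooled Drug Y does — Simpson's reversal.
Here viral load is a common cause — it drives both which drug a case falls under and the outcome. The crude comparison mixes populations; the stratum-specific rates are the causally relevant ones.
Adjusting over the population distribution of viral load: 0.450·(0.154−0.036) + 0.333·(0.403−0.200) + 0.217·(0.581−0.524) = +0.133.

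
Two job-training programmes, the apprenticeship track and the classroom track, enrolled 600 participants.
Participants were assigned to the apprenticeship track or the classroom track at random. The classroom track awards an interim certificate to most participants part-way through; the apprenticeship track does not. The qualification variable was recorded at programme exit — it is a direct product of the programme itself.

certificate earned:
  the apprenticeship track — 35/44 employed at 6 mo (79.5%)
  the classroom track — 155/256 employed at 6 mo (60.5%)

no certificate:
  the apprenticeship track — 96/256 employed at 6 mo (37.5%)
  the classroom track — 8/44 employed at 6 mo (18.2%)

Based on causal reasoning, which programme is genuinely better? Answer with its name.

the classroom track

Qualification attained during the programme is downstream of the programme. One should not condition on a consequence of treatment, so the overall rates are the right comparison.
Pooled: the apprenticeship track 43.7% vs the classroom track 54.3%; the classroom track is higher overall.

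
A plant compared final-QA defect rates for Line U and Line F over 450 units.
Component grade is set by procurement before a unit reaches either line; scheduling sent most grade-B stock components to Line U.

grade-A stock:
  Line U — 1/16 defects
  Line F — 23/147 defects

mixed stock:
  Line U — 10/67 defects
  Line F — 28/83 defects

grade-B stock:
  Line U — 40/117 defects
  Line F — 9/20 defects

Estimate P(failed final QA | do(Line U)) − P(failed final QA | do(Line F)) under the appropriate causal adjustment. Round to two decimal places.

-0.13

Line U is lower inside every component grade stratum but Line F is lower in aggregate. Whether to stratify depends on how component grade relates to the line.
Nothing the line does changes component grade; the imbalance is an allocation artefact. With component grade also predicting the outcome, the pooled figure is confounded, and the within-stratum comparison is the causal one.
Adjusting over the population distribution of component grade: 0.362·(0.062−0.156) + 0.333·(0.149−0.337) + 0.304·(0.342−0.450) = -0.130.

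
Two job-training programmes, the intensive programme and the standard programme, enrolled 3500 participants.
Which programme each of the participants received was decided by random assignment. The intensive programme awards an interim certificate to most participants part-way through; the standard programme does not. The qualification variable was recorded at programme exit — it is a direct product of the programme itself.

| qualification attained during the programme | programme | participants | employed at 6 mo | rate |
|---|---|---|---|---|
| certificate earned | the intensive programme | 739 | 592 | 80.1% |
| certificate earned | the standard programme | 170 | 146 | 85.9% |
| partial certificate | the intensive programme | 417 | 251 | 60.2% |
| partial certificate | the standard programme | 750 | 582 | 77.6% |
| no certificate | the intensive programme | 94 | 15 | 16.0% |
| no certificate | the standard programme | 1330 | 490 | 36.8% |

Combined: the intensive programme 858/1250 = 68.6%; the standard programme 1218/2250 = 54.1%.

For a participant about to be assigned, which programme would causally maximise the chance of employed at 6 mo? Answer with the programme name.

the intensive programme

Qualification attained during the programme here is a post-treatment variable shaped by the programme; conditioning on it would introduce bias rather than remove it. The overall comparison is the causal one.
Pooled: the intensive programme 68.6% vs the standard programme 54.1%; the intensive programme is higher overall.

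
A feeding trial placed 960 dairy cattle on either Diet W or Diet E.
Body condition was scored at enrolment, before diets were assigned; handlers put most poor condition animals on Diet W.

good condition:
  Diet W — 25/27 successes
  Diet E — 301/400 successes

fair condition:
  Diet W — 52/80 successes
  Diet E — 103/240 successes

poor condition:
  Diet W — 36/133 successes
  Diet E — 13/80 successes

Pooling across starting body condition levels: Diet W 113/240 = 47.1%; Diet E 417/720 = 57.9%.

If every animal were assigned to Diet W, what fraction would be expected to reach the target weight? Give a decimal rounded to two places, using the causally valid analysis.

0.69

Starting body condition is set before the diet has any effect — it is not caused by the diet — and it independently drives the outcome. That makes it a confounder, so the causal comparison is within starting body condition levels.
Standardising Diet W to the population starting body condition mix: 0.445·25/27 + 0.333·52/80 + 0.222·36/133 = 0.689.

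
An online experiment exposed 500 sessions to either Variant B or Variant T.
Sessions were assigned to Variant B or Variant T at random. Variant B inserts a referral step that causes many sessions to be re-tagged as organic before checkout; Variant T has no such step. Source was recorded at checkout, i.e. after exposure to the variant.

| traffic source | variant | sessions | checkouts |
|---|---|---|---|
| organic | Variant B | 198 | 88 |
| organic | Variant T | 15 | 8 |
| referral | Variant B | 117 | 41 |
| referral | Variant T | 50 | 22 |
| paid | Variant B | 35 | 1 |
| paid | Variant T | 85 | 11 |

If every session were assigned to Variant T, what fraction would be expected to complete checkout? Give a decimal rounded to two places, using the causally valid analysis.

Traffic source is recorded after the variant and is itself shifted by it — it sits on the causal path from variant to outcome. Conditioning on a mediator would strip out part of the effect we want; the pooled comparison gives the total causal effect.
So P(outcome | do(Variant T)) is just the pooled rate for Variant T: 41/150 = 0.273.

0.27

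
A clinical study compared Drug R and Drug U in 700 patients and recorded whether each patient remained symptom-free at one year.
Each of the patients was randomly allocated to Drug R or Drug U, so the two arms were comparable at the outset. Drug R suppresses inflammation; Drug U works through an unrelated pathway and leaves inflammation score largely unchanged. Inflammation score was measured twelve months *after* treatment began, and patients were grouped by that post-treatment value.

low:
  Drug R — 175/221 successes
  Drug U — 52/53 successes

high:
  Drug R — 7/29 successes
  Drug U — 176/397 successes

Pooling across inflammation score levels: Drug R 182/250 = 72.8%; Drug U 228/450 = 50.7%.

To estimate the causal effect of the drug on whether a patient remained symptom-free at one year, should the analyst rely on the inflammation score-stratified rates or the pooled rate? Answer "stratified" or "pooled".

pooled

Inflammation score here is a post-treatment variable shaped by the drug; conditioning on it would introduce bias rather than remove it. The overall comparison is the causal one.
Pooled: Drug R 72.8% vs Drug U 50.7%; Drug R is higher overall.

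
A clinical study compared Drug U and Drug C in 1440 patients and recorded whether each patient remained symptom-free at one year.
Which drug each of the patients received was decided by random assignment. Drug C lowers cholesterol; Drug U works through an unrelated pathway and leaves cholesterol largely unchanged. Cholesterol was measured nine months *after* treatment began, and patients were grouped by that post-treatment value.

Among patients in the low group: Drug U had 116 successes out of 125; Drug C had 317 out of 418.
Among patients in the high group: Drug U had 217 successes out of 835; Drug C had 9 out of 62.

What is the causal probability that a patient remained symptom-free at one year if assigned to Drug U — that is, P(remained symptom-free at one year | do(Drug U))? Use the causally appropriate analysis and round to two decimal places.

Stratifying would compare drugs among patients the drugs themselves sorted into cholesterol groups — a form of selection on an intermediate. The unconditioned pooled rates give the total causal effect.
So P(outcome | do(Drug U)) is just the pooled rate for Drug U: 333/960 = 0.347.

0.35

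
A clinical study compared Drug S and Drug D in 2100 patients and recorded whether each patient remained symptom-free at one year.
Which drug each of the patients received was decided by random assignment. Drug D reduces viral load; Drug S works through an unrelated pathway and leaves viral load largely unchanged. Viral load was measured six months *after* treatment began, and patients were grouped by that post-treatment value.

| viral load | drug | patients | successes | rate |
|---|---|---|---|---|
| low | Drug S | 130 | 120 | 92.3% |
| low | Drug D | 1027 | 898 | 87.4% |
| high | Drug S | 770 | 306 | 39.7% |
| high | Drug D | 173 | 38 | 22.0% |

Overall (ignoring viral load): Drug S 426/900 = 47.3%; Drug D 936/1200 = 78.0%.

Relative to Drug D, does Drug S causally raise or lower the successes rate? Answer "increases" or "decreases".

Within every viral load level Drug S has the higher rate, yet pooled Drug D does — Simpson's reversal.
Viral load is recorded after the drug and is itself shifted by it — it sits on the causal path from drug to outcome. Conditioning on a mediator would strip out part of the effect we want; the pooled comparison gives the total causal effect.
Pooled: Drug S 47.3% vs Drug D 78.0%; Drug D is higher overall.

decreases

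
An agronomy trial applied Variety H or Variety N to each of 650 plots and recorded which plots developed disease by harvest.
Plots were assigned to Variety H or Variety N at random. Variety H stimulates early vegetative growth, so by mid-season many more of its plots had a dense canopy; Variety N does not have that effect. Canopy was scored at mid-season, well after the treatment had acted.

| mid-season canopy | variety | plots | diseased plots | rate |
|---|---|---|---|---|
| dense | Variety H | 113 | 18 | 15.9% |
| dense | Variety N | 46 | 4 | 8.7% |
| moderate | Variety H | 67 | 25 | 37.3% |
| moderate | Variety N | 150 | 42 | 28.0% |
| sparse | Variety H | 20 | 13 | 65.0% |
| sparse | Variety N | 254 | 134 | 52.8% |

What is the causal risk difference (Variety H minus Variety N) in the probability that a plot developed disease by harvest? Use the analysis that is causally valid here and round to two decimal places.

-0.12

The stratified and pooled comparisons disagree (Variety N wins within each mid-season canopy; Variety H wins overall), so the answer turns on the causal role of mid-season canopy.
Mid-season canopy here is a post-treatment variable shaped by the variety; conditioning on it would introduce bias rather than remove it. The overall comparison is the causal one.
The causal difference is the pooled difference: 0.280 − 0.400 = -0.120.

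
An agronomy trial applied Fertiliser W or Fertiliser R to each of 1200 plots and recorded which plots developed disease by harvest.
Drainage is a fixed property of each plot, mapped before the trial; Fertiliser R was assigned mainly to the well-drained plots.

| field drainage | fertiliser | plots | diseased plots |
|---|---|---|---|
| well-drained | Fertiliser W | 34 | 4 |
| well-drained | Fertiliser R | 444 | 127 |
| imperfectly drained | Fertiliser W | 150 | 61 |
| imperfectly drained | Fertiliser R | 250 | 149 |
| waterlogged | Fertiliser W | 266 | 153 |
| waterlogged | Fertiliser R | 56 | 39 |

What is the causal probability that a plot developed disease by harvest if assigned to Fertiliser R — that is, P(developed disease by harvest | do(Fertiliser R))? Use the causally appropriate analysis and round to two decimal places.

0.50

The stratified and pooled comparisons disagree (Fertiliser W wins within each field drainage; Fertiliser R wins overall), so the answer turns on the causal role of field drainage.
Nothing the fertiliser does changes field drainage; the imbalance is an allocation artefact. With field drainage also predicting the outcome, the pooled figure is confounded, and the within-stratum comparison is the causal one.
Standardising Fertiliser R to the population field drainage mix: 0.398·127/444 + 0.333·149/250 + 0.268·39/56 = 0.499.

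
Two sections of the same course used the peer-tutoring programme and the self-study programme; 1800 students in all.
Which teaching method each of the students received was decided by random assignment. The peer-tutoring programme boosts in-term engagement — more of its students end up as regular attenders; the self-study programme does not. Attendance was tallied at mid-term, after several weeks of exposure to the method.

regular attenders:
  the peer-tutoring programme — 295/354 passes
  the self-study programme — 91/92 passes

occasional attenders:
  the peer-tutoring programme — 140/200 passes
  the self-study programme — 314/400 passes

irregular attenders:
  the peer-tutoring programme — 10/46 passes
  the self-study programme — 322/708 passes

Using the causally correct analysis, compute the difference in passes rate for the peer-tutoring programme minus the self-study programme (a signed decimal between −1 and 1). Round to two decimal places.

+0.14

Mid-term attendance is downstream of the teaching method. One should not condition on a consequence of treatment, so the overall rates are the right comparison.
The causal difference is the pooled difference: 0.742 − 0.606 = +0.136.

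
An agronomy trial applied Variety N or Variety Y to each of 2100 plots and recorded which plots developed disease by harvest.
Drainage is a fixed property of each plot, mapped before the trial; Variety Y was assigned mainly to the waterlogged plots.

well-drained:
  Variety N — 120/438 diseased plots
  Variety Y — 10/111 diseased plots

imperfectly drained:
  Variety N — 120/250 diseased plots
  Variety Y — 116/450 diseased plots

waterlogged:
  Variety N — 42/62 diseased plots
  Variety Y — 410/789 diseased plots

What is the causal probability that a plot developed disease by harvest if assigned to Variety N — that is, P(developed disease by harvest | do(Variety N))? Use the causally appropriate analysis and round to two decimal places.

0.51

Within every field drainage level Variety Y has the lower rate, yet pooled Variety N does — Simpson's reversal.
Field drainage is set before the variety has any effect — it is not caused by the variety — and it independently drives the outcome. That makes it a confounder, so the causal comparison is within field drainage levels.
Standardising Variety N to the population field drainage mix: 0.261·120/438 + 0.333·120/250 + 0.405·42/62 = 0.506.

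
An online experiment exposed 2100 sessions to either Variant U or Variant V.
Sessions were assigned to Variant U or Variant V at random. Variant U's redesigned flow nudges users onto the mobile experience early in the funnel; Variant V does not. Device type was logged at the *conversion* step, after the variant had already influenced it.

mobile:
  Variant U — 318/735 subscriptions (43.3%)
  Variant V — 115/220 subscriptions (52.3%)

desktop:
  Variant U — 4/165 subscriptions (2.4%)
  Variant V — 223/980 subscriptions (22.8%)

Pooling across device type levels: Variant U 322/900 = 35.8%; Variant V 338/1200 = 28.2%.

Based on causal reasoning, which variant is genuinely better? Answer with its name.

Variant U

Variant V is higher inside every device type stratum but Variant U is higher in aggregate. Whether to stratify depends on how device type relates to the variant.
The distribution of device type is itself part of what the variant does — it is an intermediate outcome. Holding it fixed would remove that part of the effect; the total effect is the pooled difference.
Pooled: Variant U 35.8% vs Variant V 28.2%; Variant U is higher overall.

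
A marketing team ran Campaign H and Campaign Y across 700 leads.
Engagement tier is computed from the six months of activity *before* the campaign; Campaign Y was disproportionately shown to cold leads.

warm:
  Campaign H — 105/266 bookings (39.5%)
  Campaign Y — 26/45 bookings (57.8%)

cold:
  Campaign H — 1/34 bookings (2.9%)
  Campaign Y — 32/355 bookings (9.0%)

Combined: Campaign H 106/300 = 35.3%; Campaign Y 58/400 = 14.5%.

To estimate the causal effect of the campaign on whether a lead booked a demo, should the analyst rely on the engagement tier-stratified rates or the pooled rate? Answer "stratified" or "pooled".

stratified

Nothing the campaign does changes engagement tier; the imbalance is an allocation artefact. With engagement tier also predicting the outcome, the pooled figure is confounded, and the within-stratum comparison is the causal one.
Within each level — warm: 39.5% vs 57.8%; cold: 2.9% vs 9.0% — Campaign Y is higher every time.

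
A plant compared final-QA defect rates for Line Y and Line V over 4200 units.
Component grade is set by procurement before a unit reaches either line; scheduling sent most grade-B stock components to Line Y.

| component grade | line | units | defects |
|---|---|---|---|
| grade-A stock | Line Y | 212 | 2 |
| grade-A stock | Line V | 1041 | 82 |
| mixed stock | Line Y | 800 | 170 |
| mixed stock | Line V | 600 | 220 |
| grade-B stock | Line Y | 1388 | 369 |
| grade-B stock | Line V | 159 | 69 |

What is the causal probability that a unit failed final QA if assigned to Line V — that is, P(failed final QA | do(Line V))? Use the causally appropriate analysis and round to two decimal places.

The component grade-specific comparison favours Line Y throughout, but the pooled figures favour Line V. The question is whether to condition on component grade.
Component grade is set before the line has any effect — it is not caused by the line — and it independently drives the outcome. That makes it a confounder, so the causal comparison is within component grade levels.
Standardising Line V to the population component grade mix: 0.298·82/1041 + 0.333·220/600 + 0.368·69/159 = 0.306.

0.31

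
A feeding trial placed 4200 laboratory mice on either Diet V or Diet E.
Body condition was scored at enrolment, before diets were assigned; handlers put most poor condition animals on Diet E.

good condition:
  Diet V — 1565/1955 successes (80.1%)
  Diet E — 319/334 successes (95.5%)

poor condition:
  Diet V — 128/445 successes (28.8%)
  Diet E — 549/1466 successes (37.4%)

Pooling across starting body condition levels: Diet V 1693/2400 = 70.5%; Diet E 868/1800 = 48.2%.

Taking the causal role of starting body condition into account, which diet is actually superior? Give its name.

Diet E

Within every starting body condition level Diet E has the higher rate, yet pooled Diet V does — Simpson's reversal.
Starting body condition satisfies the back-door criterion: it is not a descendant of the diet, and it blocks the spurious path from diet to outcome. Adjusting for it (i.e., using the within-starting body condition rates) gives the causal effect.
Within each level — good condition: 80.1% vs 95.5%; poor condition: 28.8% vs 37.4% — Diet E is higher every time.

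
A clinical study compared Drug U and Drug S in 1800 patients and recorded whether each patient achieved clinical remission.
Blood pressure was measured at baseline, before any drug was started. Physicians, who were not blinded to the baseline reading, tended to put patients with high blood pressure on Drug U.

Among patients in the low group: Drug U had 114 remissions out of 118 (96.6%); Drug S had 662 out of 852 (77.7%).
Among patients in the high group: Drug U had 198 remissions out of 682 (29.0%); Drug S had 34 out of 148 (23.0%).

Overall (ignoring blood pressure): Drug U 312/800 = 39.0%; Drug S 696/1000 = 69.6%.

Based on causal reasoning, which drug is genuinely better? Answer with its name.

Drug U

Within every blood pressure level Drug U has the higher rate, yet pooled Drug S does — Simpson's reversal.
Nothing the drug does changes blood pressure; the imbalance is an allocation artefact. With blood pressure also predicting the outcome, the pooled figure is confounded, and the within-stratum comparison is the causal one.
Within each level — low: 96.6% vs 77.7%; high: 29.0% vs 23.0% — Drug U is higher every time.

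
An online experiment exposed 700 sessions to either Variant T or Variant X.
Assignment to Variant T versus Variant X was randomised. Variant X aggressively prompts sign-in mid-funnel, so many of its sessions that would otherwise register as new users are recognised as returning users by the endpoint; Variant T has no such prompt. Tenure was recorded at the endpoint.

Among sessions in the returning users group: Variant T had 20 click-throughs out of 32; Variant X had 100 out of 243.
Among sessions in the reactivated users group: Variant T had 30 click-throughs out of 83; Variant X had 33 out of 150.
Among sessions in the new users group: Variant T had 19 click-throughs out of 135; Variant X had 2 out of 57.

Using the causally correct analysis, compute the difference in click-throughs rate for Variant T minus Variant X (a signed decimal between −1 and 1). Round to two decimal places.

-0.02

User tenure is downstream of the variant. One should not condition on a consequence of treatment, so the overall rates are the right comparison.
The causal difference is the pooled difference: 0.276 − 0.300 = -0.024.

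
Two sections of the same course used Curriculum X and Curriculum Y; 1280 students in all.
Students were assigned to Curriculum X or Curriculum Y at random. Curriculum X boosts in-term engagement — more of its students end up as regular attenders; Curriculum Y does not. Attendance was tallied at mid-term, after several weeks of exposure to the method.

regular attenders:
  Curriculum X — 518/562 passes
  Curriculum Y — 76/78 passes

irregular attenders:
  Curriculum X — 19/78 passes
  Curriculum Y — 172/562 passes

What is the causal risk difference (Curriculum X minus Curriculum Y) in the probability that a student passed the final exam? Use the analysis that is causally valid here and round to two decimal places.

+0.45

The mid-term attendance-specific comparison favours Curriculum Y throughout, but the pooled figures favour Curriculum X. The question is whether to condition on mid-term attendance.
Mid-term attendance here is a post-treatment variable shaped by the teaching method; conditioning on it would introduce bias rather than remove it. The overall comparison is the causal one.
The causal difference is the pooled difference: 0.839 − 0.388 = +0.452.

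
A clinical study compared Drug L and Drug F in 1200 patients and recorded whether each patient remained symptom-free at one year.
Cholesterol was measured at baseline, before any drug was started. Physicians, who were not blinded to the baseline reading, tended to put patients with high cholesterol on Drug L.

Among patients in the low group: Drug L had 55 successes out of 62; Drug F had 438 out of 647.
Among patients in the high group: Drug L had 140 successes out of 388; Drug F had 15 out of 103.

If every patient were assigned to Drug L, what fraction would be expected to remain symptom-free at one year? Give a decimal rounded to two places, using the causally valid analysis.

The stratified and pooled comparisons disagree (Drug L wins within each cholesterol; Drug F wins overall), so the answer turns on the causal role of cholesterol.
The imbalance in cholesterol arose from how patients were allocated, not from anything the drug did; and cholesterol independently affects the outcome. The pooled gap is confounded — condition on cholesterol.
Standardising Drug L to the population cholesterol mix: 0.591·55/62 + 0.409·140/388 = 0.672.

0.67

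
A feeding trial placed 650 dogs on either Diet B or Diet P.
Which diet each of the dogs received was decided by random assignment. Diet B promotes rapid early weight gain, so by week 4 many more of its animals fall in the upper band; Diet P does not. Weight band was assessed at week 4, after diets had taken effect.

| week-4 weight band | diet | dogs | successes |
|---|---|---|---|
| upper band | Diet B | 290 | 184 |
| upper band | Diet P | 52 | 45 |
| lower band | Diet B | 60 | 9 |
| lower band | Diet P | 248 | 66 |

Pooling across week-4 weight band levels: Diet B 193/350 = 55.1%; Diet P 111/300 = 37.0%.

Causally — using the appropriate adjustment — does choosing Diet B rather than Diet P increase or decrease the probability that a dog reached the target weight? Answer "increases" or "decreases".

increases

The stratified and pooled comparisons disagree (Diet P wins within each week-4 weight band; Diet B wins overall), so the answer turns on the causal role of week-4 weight band.
Week-4 weight band lies on the pathway diet → week-4 weight band → outcome, so adjusting for it blocks the indirect effect. For the total causal effect of diet, use the unadjusted pooled rates.
Pooled: Diet B 55.1% vs Diet P 37.0%; Diet B is higher overall.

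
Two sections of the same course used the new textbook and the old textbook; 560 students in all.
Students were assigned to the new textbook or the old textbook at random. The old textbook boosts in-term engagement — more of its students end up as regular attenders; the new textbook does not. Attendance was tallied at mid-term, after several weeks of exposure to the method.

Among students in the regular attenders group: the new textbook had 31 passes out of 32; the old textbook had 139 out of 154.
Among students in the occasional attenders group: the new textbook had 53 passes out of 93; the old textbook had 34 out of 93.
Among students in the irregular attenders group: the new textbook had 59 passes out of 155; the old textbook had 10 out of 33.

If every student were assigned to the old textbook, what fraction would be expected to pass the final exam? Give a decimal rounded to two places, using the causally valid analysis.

0.65

The distribution of mid-term attendance is itself part of what the teaching method does — it is an intermediate outcome. Holding it fixed would remove that part of the effect; the total effect is the pooled difference.
So P(outcome | do(the old textbook)) is just the pooled rate for the old textbook: 183/280 = 0.654.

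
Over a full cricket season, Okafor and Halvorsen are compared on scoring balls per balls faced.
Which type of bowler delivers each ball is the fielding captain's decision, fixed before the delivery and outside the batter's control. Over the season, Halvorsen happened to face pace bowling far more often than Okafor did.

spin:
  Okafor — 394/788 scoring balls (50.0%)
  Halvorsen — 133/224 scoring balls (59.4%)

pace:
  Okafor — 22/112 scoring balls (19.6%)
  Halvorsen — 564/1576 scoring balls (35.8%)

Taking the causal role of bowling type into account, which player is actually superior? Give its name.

The stratified and pooled comparisons disagree (Halvorsen wins within each bowling type; Okafor wins overall), so the answer turns on the causal role of bowling type.
Bowling type differs across players for reasons unrelated to any effect of the player itself, and it separately predicts the outcome — a classic confounder. We must compare within bowling type levels.
Within each level — spin: 50.0% vs 59.4%; pace: 19.6% vs 35.8% — Halvorsen is higher every time.

Halvorsen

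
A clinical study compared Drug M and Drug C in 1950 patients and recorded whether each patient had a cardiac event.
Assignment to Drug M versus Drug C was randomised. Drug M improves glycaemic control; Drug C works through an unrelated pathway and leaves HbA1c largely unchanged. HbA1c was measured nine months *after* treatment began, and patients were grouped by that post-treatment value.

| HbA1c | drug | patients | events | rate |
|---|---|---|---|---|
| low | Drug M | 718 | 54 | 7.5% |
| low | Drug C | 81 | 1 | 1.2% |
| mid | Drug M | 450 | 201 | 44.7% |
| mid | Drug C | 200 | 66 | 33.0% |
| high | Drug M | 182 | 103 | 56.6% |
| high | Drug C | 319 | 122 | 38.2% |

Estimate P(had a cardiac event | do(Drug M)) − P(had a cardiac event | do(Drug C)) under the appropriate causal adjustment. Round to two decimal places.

The stratified and pooled comparisons disagree (Drug C wins within each HbA1c; Drug M wins overall), so the answer turns on the causal role of HbA1c.
The distribution of HbA1c is itself part of what the drug does — it is an intermediate outcome. Holding it fixed would remove that part of the effect; the total effect is the pooled difference.
The causal difference is the pooled difference: 0.265 − 0.315 = -0.050.

-0.05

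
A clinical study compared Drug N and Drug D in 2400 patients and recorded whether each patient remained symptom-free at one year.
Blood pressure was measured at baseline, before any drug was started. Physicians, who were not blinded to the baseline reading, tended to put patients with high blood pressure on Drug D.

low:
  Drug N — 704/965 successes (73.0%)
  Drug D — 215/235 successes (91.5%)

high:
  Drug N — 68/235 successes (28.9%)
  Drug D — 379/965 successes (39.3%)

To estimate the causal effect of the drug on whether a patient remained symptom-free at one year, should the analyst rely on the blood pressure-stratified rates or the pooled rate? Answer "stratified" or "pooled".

stratified

The blood pressure-specific comparison favours Drug D throughout, but the pooled figures favour Drug N. The question is whether to condition on blood pressure.
Blood pressure satisfies the back-door criterion: it is not a descendant of the drug, and it blocks the spurious path from drug to outcome. Adjusting for it (i.e., using the within-blood pressure rates) gives the causal effect.
Within each level — low: 73.0% vs 91.5%; high: 28.9% vs 39.3% — Drug D is higher every time.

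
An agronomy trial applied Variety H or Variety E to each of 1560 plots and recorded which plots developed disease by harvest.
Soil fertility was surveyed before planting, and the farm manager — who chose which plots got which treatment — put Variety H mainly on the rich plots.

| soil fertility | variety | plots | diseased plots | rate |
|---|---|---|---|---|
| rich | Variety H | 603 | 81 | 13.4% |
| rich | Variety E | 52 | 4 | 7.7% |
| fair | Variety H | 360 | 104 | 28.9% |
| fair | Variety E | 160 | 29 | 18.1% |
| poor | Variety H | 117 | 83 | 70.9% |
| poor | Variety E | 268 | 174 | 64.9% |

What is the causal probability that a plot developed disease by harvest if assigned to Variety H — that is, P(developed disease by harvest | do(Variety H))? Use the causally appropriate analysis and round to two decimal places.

The stratified and pooled comparisons disagree (Variety E wins within each soil fertility; Variety H wins overall), so the answer turns on the causal role of soil fertility.
Here soil fertility is a common cause — it drives both which variety a case falls under and the outcome. The crude comparison mixes populations; the stratum-specific rates are the causally relevant ones.
Standardising Variety H to the population soil fertility mix: 0.420·81/603 + 0.333·104/360 + 0.247·83/117 = 0.328.

0.33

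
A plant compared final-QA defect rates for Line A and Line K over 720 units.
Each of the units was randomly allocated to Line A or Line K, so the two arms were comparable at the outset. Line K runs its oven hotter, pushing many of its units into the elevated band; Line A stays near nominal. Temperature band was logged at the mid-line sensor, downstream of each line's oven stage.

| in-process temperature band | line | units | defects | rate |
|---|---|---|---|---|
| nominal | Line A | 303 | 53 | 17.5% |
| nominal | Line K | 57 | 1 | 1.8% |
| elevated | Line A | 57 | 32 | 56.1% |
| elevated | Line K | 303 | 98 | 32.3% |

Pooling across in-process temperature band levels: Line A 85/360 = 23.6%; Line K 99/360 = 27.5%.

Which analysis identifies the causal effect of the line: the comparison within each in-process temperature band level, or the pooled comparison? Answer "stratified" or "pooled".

Within every in-process temperature band level Line K has the lower rate, yet pooled Line A does — Simpson's reversal.
In-process temperature band lies on the pathway line → in-process temperature band → outcome, so adjusting for it blocks the indirect effect. For the total causal effect of line, use the unadjusted pooled rates.
Pooled: Line A 23.6% vs Line K 27.5%; Line A is lower overall.

pooled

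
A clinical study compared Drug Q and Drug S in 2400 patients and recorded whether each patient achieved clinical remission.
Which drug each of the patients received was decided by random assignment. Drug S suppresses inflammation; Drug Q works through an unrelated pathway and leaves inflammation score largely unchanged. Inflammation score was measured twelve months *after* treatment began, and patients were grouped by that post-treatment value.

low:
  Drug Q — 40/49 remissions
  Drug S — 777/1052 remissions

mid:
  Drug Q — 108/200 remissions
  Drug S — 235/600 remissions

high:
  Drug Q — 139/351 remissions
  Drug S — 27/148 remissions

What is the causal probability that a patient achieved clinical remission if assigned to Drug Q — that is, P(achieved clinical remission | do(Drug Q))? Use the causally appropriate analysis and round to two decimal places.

Inflammation score lies on the pathway drug → inflammation score → outcome, so adjusting for it blocks the indirect effect. For the total causal effect of drug, use the unadjusted pooled rates.
So P(outcome | do(Drug Q)) is just the pooled rate for Drug Q: 287/600 = 0.478.

0.48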